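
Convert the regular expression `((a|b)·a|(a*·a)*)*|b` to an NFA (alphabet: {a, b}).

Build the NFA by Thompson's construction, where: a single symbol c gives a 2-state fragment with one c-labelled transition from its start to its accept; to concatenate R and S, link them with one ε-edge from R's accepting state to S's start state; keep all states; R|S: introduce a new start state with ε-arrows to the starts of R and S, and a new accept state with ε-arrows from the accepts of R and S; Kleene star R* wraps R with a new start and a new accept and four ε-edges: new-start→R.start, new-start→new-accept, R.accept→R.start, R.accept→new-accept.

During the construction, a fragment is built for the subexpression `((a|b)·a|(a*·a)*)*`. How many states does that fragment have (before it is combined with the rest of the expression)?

Fragment for `((a|b)·a|(a*·a)*)*`:
Each of the 5 symbol leaves contributes a 2-state fragment.
  a|b = 6 states
  (a|b)·a = 8 states
  a* = 4 states
  a*·a = 6 states
  (a*·a)* = 8 states
  (a|b)·a|(a*·a)* = 18 states
  ((a|b)·a|(a*·a)*)* = 20 states

20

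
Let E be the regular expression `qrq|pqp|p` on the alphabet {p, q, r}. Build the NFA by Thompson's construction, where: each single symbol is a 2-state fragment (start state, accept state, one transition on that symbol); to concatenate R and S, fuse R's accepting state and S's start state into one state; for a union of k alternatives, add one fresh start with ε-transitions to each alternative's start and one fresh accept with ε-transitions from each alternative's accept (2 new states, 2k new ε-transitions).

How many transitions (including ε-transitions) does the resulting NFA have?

13

Bottom-up over the parse tree:
Each of the 7 symbol leaves contributes 1 transition (1 symbol, 0 ε).
  qrq → 3 transitions (3 symbol, 0 ε)
  pqp → 3 transitions (3 symbol, 0 ε)
  qrq|pqp|p → 13 transitions (7 symbol, 6 ε)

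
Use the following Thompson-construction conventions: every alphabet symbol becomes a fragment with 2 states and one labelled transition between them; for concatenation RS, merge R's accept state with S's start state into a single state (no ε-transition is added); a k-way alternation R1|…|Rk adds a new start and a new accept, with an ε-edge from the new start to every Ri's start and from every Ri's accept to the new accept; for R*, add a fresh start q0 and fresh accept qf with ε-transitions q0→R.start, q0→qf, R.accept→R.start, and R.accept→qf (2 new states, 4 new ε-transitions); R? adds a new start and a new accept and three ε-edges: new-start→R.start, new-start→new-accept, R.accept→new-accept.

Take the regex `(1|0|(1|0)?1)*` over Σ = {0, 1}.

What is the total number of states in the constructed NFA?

17

By structural recursion:
Each of the 5 symbol leaves contributes a 2-state fragment.
  1|0 : 6 states
  (1|0)? : 8 states
  (1|0)?1 : 9 states
  1|0|(1|0)?1 : 15 states
  (1|0|(1|0)?1)* : 17 states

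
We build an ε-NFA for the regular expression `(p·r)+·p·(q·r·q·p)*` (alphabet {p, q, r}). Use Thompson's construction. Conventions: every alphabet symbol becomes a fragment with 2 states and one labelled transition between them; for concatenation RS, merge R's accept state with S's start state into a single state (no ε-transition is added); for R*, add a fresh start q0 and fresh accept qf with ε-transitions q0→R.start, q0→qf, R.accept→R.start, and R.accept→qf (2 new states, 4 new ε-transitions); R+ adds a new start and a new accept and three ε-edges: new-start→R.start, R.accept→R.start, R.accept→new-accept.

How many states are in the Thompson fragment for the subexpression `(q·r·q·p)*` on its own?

7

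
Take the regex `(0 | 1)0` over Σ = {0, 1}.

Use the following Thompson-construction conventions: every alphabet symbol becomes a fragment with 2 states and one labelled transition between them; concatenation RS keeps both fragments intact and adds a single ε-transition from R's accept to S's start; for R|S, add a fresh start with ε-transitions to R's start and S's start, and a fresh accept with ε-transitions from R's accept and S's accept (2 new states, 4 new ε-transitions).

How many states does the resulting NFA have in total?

8

By structural recursion:
Each of the 3 symbol leaves contributes a 2-state fragment.
  0 | 1 — 6 states
  (0 | 1)0 — 8 states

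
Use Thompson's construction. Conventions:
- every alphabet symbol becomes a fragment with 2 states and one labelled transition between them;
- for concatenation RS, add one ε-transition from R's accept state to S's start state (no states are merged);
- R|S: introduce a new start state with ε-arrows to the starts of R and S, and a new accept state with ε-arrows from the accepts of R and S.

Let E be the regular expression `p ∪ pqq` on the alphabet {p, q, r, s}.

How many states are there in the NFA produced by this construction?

Building bottom-up:
Each of the 4 symbol leaves contributes a 2-state fragment.
  pqq — 6 states
  p ∪ pqq — 10 states

10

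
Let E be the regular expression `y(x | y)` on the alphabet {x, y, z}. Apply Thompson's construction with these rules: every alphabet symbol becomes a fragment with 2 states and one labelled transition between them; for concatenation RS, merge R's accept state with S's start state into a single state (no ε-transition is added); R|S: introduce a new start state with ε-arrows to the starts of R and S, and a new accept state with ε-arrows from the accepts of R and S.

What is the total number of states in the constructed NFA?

7

Bottom-up over the parse tree:
Each of the 3 symbol leaves contributes a 2-state fragment.
  x | y → 6 states
  y(x | y) → 7 states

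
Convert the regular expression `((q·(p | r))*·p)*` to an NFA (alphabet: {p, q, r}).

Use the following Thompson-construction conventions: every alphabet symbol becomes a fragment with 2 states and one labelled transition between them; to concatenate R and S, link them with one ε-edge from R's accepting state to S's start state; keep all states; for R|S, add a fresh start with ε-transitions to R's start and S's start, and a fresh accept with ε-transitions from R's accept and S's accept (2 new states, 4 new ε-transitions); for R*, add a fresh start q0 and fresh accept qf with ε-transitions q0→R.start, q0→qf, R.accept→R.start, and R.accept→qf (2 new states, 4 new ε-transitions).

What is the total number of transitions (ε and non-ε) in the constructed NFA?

18

By structural recursion:
Each of the 4 symbol leaves contributes 1 transition (1 symbol, 0 ε).
  p | r → 6 transitions (2 symbol, 4 ε)
  q·(p | r) → 8 transitions (3 symbol, 5 ε)
  (q·(p | r))* → 12 transitions (3 symbol, 9 ε)
  (q·(p | r))*·p → 14 transitions (4 symbol, 10 ε)
  ((q·(p | r))*·p)* → 18 transitions (4 symbol, 14 ε)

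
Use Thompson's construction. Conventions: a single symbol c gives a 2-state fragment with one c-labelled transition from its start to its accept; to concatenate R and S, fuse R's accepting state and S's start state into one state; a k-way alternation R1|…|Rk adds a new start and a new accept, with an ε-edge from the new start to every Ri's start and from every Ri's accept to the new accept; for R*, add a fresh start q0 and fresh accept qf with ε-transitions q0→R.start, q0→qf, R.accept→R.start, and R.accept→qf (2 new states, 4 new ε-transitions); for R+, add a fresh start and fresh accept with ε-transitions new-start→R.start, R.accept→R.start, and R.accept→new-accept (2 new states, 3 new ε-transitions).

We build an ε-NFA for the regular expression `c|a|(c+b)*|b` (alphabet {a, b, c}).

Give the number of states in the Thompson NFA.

15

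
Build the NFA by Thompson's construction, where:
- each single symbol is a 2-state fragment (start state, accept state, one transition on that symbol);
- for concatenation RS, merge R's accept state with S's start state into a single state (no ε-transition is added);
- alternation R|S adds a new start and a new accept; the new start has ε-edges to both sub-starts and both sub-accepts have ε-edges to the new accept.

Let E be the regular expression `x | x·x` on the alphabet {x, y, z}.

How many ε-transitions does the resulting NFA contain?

4

Building bottom-up:
Each of the 3 symbol leaves contributes 0 ε-transitions.
  x·x — 0 ε-transitions
  x | x·x — 4 ε-transitions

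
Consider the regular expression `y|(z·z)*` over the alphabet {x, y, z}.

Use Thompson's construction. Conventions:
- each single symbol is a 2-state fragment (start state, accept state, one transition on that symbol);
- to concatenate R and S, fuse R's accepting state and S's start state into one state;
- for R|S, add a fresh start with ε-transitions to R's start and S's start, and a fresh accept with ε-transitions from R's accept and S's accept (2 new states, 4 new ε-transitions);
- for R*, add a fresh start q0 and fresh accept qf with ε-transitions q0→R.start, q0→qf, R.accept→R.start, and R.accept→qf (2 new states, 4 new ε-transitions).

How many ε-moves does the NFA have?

8

Per subexpression:
Each of the 3 symbol leaves contributes 0 ε-transitions.
  z·z — 0 ε-transitions
  (z·z)* — 4 ε-transitions
  y|(z·z)* — 8 ε-transitions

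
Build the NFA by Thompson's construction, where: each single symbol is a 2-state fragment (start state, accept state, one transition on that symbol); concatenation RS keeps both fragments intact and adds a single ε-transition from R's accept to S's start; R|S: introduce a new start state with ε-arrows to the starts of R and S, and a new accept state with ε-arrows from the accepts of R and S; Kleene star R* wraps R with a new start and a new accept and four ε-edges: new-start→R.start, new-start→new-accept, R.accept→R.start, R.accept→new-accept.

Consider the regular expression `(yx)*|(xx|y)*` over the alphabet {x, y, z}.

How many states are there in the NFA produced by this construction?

Building bottom-up:
Each of the 5 symbol leaves contributes a 2-state fragment.
  yx → 4 states
  (yx)* → 6 states
  xx → 4 states
  xx|y → 8 states
  (xx|y)* → 10 states
  (yx)*|(xx|y)* → 18 states

18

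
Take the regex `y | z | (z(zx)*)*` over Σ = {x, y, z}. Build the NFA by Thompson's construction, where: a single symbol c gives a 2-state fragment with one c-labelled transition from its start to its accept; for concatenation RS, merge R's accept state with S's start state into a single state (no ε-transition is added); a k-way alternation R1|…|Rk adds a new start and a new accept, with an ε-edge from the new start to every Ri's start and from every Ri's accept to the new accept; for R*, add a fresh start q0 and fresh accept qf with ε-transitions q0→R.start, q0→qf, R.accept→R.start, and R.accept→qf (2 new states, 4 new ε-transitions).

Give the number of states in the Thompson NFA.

14

Building bottom-up:
Each of the 5 symbol leaves contributes a 2-state fragment.
  zx → 3 states
  (zx)* → 5 states
  z(zx)* → 6 states
  (z(zx)*)* → 8 states
  y | z | (z(zx)*)* → 14 states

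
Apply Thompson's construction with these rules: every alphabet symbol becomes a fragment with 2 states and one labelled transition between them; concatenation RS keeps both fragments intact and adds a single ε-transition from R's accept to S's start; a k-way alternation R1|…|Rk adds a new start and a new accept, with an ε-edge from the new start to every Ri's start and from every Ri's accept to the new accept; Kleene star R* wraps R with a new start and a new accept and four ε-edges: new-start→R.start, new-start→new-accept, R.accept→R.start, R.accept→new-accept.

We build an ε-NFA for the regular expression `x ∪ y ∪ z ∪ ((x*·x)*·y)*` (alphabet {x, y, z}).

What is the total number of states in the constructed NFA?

20

Building bottom-up:
Each of the 6 symbol leaves contributes a 2-state fragment.
  x* : 4 states
  x*·x : 6 states
  (x*·x)* : 8 states
  (x*·x)*·y : 10 states
  ((x*·x)*·y)* : 12 states
  x ∪ y ∪ z ∪ ((x*·x)*·y)* : 20 states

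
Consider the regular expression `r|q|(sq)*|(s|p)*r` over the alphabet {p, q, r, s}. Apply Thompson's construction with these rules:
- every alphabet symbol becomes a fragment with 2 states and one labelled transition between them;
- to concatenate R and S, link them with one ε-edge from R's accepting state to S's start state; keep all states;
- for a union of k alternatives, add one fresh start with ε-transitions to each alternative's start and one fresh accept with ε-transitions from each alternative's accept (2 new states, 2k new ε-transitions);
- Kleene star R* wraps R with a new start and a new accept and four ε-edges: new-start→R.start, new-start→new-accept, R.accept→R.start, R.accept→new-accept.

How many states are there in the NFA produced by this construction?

22

By structural recursion:
Each of the 7 symbol leaves contributes a 2-state fragment.
  sq : 4 states
  (sq)* : 6 states
  s|p : 6 states
  (s|p)* : 8 states
  (s|p)*r : 10 states
  r|q|(sq)*|(s|p)*r : 22 states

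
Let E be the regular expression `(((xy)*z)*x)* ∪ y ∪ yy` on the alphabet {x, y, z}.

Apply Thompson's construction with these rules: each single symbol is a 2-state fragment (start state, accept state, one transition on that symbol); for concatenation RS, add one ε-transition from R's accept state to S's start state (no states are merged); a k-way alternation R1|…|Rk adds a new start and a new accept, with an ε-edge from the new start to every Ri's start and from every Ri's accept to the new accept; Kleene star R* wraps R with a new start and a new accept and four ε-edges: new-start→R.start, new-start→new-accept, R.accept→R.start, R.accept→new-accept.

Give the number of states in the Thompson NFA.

22

By structural recursion:
Each of the 7 symbol leaves contributes a 2-state fragment.
  xy — 4 states
  (xy)* — 6 states
  (xy)*z — 8 states
  ((xy)*z)* — 10 states
  ((xy)*z)*x — 12 states
  (((xy)*z)*x)* — 14 states
  yy — 4 states
  (((xy)*z)*x)* ∪ y ∪ yy — 22 states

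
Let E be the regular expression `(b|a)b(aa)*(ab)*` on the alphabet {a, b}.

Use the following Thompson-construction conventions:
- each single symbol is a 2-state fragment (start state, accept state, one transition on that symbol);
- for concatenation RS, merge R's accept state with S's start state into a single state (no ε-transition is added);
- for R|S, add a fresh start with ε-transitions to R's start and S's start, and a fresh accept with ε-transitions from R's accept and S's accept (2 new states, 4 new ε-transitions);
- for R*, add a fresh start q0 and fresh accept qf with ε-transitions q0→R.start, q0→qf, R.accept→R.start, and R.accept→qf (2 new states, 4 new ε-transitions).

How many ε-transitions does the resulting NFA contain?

12

Building bottom-up:
Each of the 7 symbol leaves contributes 0 ε-transitions.
  b|a → 4 ε-transitions
  aa → 0 ε-transitions
  (aa)* → 4 ε-transitions
  ab → 0 ε-transitions
  (ab)* → 4 ε-transitions
  (b|a)b(aa)*(ab)* → 12 ε-transitions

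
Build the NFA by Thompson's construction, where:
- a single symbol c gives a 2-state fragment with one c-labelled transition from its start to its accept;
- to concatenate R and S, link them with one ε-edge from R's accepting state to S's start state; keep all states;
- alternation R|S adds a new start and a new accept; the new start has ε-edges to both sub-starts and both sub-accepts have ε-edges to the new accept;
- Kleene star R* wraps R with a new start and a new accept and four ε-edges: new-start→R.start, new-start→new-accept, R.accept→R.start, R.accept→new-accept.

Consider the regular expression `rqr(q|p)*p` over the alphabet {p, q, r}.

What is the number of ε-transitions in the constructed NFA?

Recursing over subexpressions:
Each of the 6 symbol leaves contributes 0 ε-transitions.
  q|p : 4 ε-transitions
  (q|p)* : 8 ε-transitions
  rqr(q|p)*p : 12 ε-transitions

12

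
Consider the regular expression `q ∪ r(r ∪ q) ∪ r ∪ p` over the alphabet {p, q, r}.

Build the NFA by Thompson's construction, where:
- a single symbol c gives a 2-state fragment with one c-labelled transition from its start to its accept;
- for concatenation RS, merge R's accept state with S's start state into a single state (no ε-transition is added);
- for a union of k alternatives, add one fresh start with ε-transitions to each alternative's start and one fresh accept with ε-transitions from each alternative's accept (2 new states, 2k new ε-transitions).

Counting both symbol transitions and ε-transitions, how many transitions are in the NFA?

Recursing over subexpressions:
Each of the 6 symbol leaves contributes 1 transition (1 symbol, 0 ε).
  r ∪ q = 6 transitions (2 symbol, 4 ε)
  r(r ∪ q) = 7 transitions (3 symbol, 4 ε)
  q ∪ r(r ∪ q) ∪ r ∪ p = 18 transitions (6 symbol, 12 ε)

18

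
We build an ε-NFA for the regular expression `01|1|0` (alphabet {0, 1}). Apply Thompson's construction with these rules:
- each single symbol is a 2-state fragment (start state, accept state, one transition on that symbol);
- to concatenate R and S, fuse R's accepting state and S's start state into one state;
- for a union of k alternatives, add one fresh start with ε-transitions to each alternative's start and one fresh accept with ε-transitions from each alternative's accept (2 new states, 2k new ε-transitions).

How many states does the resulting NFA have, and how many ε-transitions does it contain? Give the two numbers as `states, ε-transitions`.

Recursing over subexpressions:
Each of the 4 symbol leaves contributes 2 states and 0 ε-transitions.
  01 — 3 states, 0 ε-transitions
  01|1|0 — 9 states, 6 ε-transitions

9, 6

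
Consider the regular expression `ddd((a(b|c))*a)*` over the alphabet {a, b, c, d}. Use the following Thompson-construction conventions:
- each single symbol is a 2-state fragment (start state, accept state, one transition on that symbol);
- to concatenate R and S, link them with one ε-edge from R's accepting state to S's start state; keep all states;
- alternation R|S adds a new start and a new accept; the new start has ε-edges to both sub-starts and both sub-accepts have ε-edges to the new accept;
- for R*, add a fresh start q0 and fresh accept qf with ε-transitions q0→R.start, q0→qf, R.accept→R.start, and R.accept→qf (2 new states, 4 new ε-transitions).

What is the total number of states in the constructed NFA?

Bottom-up over the parse tree:
Each of the 7 symbol leaves contributes a 2-state fragment.
  b|c — 6 states
  a(b|c) — 8 states
  (a(b|c))* — 10 states
  (a(b|c))*a — 12 states
  ((a(b|c))*a)* — 14 states
  ddd((a(b|c))*a)* — 20 states

20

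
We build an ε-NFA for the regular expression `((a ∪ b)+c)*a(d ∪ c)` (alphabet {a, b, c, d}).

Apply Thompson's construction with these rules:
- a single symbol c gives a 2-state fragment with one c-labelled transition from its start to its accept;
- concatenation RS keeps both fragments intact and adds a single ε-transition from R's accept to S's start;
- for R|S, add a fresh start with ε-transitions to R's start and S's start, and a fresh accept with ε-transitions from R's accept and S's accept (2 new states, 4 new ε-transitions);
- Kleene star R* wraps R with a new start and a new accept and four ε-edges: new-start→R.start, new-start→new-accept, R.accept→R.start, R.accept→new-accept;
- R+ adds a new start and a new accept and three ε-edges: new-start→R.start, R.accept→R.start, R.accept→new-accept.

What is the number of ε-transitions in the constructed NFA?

18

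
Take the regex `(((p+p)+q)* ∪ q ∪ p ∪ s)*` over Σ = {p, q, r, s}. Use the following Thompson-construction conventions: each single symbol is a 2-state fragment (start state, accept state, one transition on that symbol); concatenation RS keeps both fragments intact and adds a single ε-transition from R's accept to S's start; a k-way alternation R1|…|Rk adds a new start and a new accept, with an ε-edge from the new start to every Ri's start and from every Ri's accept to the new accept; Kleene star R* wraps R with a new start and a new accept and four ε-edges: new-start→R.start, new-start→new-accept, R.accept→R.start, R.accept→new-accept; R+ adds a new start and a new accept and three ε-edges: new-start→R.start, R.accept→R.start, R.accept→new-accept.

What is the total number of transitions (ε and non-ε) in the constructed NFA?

By structural recursion:
Each of the 6 symbol leaves contributes 1 transition (1 symbol, 0 ε).
  p+ — 4 transitions (1 symbol, 3 ε)
  p+p — 6 transitions (2 symbol, 4 ε)
  (p+p)+ — 9 transitions (2 symbol, 7 ε)
  (p+p)+q — 11 transitions (3 symbol, 8 ε)
  ((p+p)+q)* — 15 transitions (3 symbol, 12 ε)
  ((p+p)+q)* ∪ q ∪ p ∪ s — 26 transitions (6 symbol, 20 ε)
  (((p+p)+q)* ∪ q ∪ p ∪ s)* — 30 transitions (6 symbol, 24 ε)

30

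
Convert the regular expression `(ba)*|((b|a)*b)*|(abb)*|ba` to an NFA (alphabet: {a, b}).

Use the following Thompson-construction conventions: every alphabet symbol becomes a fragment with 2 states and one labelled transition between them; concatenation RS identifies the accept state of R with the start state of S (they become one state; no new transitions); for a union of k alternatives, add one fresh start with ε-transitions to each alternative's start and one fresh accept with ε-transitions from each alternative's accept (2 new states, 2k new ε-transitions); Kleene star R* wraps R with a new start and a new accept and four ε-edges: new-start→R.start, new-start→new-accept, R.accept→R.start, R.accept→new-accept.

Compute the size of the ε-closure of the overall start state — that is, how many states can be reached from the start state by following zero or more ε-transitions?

16

Let C(F) = |ε-closure(F.start)| within fragment F, and note whether F accepts ε. Symbol fragments have C = 1 and do not accept ε. Then:
  ba → same as the first factor's closure: C = 1
  (ba)* → new start has ε-edges to the inner start and to the new accept, so C = 2 + 1 = 3
  b|a → C = 1 + 1 + 1 = 3 (the new accept is not ε-reachable since no branch accepts ε)
  (b|a)* → the star's fresh start ε-reaches both the body's start and the fresh accept: C = 2 + 3 = 5
  (b|a)*b → the left operand accepts ε, so the closure extends into the next operand (the shared merged state is already counted); C = 5 + (1−1) = 5
  ((b|a)*b)* → new start has ε-edges to the inner start and to the new accept, so C = 2 + 5 = 7
  abb → C equals the left operand's closure size = 1 (its accept is not ε-reachable, so the closure stops there)
  (abb)* → the star's fresh start ε-reaches both the body's start and the fresh accept: C = 2 + 1 = 3
  ba → same as the first factor's closure: C = 1
  (ba)*|((b|a)*b)*|(abb)*|ba → C = 1 (new start) + (3 + 7 + 3 + 1) + 1 (new accept, since some branch ε-reaches its own accept) = 16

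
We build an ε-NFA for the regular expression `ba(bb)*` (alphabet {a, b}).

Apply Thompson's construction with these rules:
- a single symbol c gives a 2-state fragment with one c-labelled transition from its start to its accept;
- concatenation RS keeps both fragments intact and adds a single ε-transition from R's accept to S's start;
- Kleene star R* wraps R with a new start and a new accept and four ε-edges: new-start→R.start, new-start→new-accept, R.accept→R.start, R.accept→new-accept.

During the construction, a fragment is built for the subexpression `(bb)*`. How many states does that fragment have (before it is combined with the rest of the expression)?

6

Fragment for `(bb)*`:
Each of the 2 symbol leaves contributes a 2-state fragment.
  bb → 4 states
  (bb)* → 6 states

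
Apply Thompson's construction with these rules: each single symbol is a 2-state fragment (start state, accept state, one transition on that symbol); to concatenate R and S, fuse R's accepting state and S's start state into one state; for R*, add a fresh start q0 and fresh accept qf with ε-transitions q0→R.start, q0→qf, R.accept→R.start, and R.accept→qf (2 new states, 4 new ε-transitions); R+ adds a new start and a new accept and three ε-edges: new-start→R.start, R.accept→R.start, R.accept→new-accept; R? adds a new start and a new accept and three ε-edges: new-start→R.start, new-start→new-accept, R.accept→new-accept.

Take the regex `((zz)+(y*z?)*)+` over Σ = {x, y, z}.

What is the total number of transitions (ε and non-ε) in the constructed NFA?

21

Recursing over subexpressions:
Each of the 4 symbol leaves contributes 1 transition (1 symbol, 0 ε).
  zz : 2 transitions (2 symbol, 0 ε)
  (zz)+ : 5 transitions (2 symbol, 3 ε)
  y* : 5 transitions (1 symbol, 4 ε)
  z? : 4 transitions (1 symbol, 3 ε)
  y*z? : 9 transitions (2 symbol, 7 ε)
  (y*z?)* : 13 transitions (2 symbol, 11 ε)
  (zz)+(y*z?)* : 18 transitions (4 symbol, 14 ε)
  ((zz)+(y*z?)*)+ : 21 transitions (4 symbol, 17 ε)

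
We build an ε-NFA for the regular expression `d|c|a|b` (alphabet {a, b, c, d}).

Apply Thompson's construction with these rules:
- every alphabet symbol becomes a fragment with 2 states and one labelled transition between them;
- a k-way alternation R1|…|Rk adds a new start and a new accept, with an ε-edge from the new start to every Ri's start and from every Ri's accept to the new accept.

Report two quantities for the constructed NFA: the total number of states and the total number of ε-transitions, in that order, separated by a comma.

10, 8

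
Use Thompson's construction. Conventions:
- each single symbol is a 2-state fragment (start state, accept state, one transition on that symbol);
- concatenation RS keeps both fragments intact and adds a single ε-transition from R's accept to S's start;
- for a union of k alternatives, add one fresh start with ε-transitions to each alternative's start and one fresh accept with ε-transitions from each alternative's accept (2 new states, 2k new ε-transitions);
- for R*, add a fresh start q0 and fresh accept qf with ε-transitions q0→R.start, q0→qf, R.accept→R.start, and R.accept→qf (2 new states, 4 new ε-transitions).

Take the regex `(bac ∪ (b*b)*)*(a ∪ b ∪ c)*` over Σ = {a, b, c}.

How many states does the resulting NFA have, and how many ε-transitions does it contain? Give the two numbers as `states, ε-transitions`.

28, 30

By structural recursion:
Each of the 8 symbol leaves contributes 2 states and 0 ε-transitions.
  bac = 6 states, 2 ε-transitions
  b* = 4 states, 4 ε-transitions
  b*b = 6 states, 5 ε-transitions
  (b*b)* = 8 states, 9 ε-transitions
  bac ∪ (b*b)* = 16 states, 15 ε-transitions
  (bac ∪ (b*b)*)* = 18 states, 19 ε-transitions
  a ∪ b ∪ c = 8 states, 6 ε-transitions
  (a ∪ b ∪ c)* = 10 states, 10 ε-transitions
  (bac ∪ (b*b)*)*(a ∪ b ∪ c)* = 28 states, 30 ε-transitions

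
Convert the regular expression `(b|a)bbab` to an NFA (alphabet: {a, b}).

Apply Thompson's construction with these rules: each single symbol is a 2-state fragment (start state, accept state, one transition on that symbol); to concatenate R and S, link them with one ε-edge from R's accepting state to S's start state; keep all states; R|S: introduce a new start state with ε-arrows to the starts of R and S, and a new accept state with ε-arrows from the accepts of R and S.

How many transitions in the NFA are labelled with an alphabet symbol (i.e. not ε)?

6

Recursing over subexpressions:
Each of the 6 symbol leaves contributes exactly 1 symbol transition.
  b|a : 2 symbol transitions
  (b|a)bbab : 6 symbol transitions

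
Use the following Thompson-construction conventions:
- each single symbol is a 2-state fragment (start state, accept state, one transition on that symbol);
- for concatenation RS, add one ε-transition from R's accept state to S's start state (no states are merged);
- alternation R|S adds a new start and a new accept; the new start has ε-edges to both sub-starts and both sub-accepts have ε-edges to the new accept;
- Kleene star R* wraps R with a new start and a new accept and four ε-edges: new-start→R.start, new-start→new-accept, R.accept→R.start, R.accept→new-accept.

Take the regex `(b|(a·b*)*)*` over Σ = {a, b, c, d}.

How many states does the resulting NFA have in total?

Per subexpression:
Each of the 3 symbol leaves contributes a 2-state fragment.
  b* → 4 states
  a·b* → 6 states
  (a·b*)* → 8 states
  b|(a·b*)* → 12 states
  (b|(a·b*)*)* → 14 states

14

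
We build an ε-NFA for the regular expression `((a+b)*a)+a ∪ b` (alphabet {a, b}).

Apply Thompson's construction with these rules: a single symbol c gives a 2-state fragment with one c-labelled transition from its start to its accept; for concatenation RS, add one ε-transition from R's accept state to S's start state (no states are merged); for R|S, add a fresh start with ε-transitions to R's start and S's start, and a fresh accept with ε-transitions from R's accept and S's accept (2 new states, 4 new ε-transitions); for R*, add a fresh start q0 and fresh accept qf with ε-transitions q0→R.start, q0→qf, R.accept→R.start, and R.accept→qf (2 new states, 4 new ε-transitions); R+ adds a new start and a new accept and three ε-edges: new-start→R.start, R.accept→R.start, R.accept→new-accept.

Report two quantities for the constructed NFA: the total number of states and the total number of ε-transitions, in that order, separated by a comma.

Bottom-up over the parse tree:
Each of the 5 symbol leaves contributes 2 states and 0 ε-transitions.
  a+ : 4 states, 3 ε-transitions
  a+b : 6 states, 4 ε-transitions
  (a+b)* : 8 states, 8 ε-transitions
  (a+b)*a : 10 states, 9 ε-transitions
  ((a+b)*a)+ : 12 states, 12 ε-transitions
  ((a+b)*a)+a : 14 states, 13 ε-transitions
  ((a+b)*a)+a ∪ b : 18 states, 17 ε-transitions

18, 17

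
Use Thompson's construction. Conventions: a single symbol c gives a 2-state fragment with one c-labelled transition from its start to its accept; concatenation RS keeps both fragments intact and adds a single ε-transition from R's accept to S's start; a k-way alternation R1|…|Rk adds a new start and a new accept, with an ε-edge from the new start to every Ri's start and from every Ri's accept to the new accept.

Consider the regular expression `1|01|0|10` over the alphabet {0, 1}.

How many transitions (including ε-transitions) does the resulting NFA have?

16

By structural recursion:
Each of the 6 symbol leaves contributes 1 transition (1 symbol, 0 ε).
  01 = 3 transitions (2 symbol, 1 ε)
  10 = 3 transitions (2 symbol, 1 ε)
  1|01|0|10 = 16 transitions (6 symbol, 10 ε)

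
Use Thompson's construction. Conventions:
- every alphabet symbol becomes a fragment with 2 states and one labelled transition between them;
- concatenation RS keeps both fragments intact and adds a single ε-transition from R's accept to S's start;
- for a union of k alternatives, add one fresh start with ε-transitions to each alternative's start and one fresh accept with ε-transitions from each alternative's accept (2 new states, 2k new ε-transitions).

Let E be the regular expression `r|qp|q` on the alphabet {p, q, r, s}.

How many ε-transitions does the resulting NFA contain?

7

Recursing over subexpressions:
Each of the 4 symbol leaves contributes 0 ε-transitions.
  qp : 1 ε-transition
  r|qp|q : 7 ε-transitions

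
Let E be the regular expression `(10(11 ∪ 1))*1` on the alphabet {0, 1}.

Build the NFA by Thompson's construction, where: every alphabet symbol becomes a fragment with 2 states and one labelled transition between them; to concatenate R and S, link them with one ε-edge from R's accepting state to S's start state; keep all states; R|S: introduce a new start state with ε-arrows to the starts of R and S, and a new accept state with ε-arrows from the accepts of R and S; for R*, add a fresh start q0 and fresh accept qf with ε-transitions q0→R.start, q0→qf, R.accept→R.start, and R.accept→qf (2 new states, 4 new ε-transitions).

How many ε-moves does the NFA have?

12

Building bottom-up:
Each of the 6 symbol leaves contributes 0 ε-transitions.
  11 : 1 ε-transition
  11 ∪ 1 : 5 ε-transitions
  10(11 ∪ 1) : 7 ε-transitions
  (10(11 ∪ 1))* : 11 ε-transitions
  (10(11 ∪ 1))*1 : 12 ε-transitions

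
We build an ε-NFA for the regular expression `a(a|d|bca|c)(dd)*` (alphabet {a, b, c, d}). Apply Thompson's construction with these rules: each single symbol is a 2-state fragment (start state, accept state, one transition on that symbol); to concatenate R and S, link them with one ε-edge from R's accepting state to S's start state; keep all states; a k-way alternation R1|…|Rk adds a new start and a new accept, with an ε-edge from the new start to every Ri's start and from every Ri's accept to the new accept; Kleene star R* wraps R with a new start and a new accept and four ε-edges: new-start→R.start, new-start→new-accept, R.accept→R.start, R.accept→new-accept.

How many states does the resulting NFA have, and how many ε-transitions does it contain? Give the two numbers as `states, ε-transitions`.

Building bottom-up:
Each of the 9 symbol leaves contributes 2 states and 0 ε-transitions.
  bca — 6 states, 2 ε-transitions
  a|d|bca|c — 14 states, 10 ε-transitions
  dd — 4 states, 1 ε-transition
  (dd)* — 6 states, 5 ε-transitions
  a(a|d|bca|c)(dd)* — 22 states, 17 ε-transitions

22, 17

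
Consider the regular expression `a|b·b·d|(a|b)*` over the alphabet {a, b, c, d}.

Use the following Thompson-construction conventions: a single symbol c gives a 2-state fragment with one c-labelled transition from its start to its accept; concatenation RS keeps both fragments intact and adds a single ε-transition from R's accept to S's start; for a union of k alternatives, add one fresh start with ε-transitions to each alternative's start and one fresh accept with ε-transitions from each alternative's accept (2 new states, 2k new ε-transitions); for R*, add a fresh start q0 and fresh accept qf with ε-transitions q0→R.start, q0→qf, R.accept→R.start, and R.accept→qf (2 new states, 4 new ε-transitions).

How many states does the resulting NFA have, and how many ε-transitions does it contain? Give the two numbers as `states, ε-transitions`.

18, 16

By structural recursion:
Each of the 6 symbol leaves contributes 2 states and 0 ε-transitions.
  b·b·d → 6 states, 2 ε-transitions
  a|b → 6 states, 4 ε-transitions
  (a|b)* → 8 states, 8 ε-transitions
  a|b·b·d|(a|b)* → 18 states, 16 ε-transitions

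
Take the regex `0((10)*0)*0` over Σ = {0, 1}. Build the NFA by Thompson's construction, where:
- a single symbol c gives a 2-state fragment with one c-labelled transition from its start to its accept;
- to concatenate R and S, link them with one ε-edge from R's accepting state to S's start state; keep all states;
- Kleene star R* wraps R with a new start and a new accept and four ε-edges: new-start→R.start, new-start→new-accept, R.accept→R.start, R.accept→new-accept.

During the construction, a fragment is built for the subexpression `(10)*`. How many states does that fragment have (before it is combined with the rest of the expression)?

6

Fragment for `(10)*`:
Each of the 2 symbol leaves contributes a 2-state fragment.
  10 → 4 states
  (10)* → 6 states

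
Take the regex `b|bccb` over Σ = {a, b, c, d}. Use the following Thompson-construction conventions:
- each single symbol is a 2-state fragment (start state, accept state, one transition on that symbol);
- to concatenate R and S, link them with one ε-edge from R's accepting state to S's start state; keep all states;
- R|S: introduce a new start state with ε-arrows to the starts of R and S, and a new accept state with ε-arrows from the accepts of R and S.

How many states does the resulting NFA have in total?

12

By structural recursion:
Each of the 5 symbol leaves contributes a 2-state fragment.
  bccb — 8 states
  b|bccb — 12 states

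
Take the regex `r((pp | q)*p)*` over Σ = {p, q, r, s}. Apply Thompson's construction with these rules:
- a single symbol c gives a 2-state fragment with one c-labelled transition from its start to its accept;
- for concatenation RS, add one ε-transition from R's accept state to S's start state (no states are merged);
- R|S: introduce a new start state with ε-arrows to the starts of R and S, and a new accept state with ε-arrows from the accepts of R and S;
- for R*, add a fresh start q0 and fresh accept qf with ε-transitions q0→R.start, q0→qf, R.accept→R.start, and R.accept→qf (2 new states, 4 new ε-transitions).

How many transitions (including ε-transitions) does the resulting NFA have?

By structural recursion:
Each of the 5 symbol leaves contributes 1 transition (1 symbol, 0 ε).
  pp → 3 transitions (2 symbol, 1 ε)
  pp | q → 8 transitions (3 symbol, 5 ε)
  (pp | q)* → 12 transitions (3 symbol, 9 ε)
  (pp | q)*p → 14 transitions (4 symbol, 10 ε)
  ((pp | q)*p)* → 18 transitions (4 symbol, 14 ε)
  r((pp | q)*p)* → 20 transitions (5 symbol, 15 ε)

20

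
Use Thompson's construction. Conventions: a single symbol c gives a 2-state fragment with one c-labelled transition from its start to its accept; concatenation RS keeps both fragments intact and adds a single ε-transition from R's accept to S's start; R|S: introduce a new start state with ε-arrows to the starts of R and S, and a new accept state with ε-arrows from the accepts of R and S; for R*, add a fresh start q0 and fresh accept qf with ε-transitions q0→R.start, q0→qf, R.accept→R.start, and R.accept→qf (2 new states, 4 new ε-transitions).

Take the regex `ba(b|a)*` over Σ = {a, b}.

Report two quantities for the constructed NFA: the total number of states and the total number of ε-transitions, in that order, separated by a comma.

Building bottom-up:
Each of the 4 symbol leaves contributes 2 states and 0 ε-transitions.
  b|a = 6 states, 4 ε-transitions
  (b|a)* = 8 states, 8 ε-transitions
  ba(b|a)* = 12 states, 10 ε-transitions

12, 10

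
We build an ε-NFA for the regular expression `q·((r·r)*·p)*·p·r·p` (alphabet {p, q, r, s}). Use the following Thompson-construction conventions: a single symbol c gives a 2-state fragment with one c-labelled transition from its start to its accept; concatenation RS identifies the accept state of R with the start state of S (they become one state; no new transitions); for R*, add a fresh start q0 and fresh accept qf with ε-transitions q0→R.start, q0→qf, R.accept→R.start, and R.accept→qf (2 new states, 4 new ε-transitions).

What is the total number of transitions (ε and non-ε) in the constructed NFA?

15

By structural recursion:
Each of the 7 symbol leaves contributes 1 transition (1 symbol, 0 ε).
  r·r : 2 transitions (2 symbol, 0 ε)
  (r·r)* : 6 transitions (2 symbol, 4 ε)
  (r·r)*·p : 7 transitions (3 symbol, 4 ε)
  ((r·r)*·p)* : 11 transitions (3 symbol, 8 ε)
  q·((r·r)*·p)*·p·r·p : 15 transitions (7 symbol, 8 ε)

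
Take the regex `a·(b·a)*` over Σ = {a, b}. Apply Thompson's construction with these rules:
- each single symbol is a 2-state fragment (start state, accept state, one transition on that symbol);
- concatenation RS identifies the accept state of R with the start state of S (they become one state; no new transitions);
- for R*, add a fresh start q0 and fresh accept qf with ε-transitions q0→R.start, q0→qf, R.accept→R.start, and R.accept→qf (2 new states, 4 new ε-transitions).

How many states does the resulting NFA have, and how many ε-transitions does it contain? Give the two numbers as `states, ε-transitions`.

By structural recursion:
Each of the 3 symbol leaves contributes 2 states and 0 ε-transitions.
  b·a → 3 states, 0 ε-transitions
  (b·a)* → 5 states, 4 ε-transitions
  a·(b·a)* → 6 states, 4 ε-transitions

6, 4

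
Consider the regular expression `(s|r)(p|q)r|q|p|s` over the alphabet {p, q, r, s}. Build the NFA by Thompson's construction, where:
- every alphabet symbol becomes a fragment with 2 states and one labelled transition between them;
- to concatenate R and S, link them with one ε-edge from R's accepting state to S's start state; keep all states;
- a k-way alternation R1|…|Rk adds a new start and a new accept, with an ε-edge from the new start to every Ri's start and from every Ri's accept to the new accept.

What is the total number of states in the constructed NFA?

22

By structural recursion:
Each of the 8 symbol leaves contributes a 2-state fragment.
  s|r — 6 states
  p|q — 6 states
  (s|r)(p|q)r — 14 states
  (s|r)(p|q)r|q|p|s — 22 states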